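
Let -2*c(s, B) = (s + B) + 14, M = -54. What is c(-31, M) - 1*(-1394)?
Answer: 2859/2 ≈ 1429.5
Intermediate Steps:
c(s, B) = -7 - B/2 - s/2 (c(s, B) = -((s + B) + 14)/2 = -((B + s) + 14)/2 = -(14 + B + s)/2 = -7 - B/2 - s/2)
c(-31, M) - 1*(-1394) = (-7 - 1/2*(-54) - 1/2*(-31)) - 1*(-1394) = (-7 + 27 + 31/2) + 1394 = 71/2 + 1394 = 2859/2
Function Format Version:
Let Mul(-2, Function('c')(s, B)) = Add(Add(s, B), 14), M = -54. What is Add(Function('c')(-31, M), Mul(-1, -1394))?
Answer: Rational(2859, 2) ≈ 1429.5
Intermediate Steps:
Function('c')(s, B) = Add(-7, Mul(Rational(-1, 2), B), Mul(Rational(-1, 2), s)) (Function('c')(s, B) = Mul(Rational(-1, 2), Add(Add(s, B), 14)) = Mul(Rational(-1, 2), Add(Add(B, s), 14)) = Mul(Rational(-1, 2), Add(14, B, s)) = Add(-7, Mul(Rational(-1, 2), B), Mul(Rational(-1, 2), s)))
Add(Function('c')(-31, M), Mul(-1, -1394)) = Add(Add(-7, Mul(Rational(-1, 2), -54), Mul(Rational(-1, 2), -31)), Mul(-1, -1394)) = Add(Add(-7, 27, Rational(31, 2)), 1394) = Add(Rational(71, 2), 1394) = Rational(2859, 2)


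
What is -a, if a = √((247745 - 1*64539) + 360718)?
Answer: -6*√15109 ≈ -737.51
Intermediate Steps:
a = 6*√15109 (a = √((247745 - 64539) + 360718) = √(183206 + 360718) = √543924 = 6*√15109 ≈ 737.51)
-a = -6*√15109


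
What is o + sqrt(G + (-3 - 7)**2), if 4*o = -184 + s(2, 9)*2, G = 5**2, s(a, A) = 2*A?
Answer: -37 + 5*sqrt(5) ≈ -25.820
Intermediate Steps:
G = 25
o = -37 (o = (-184 + (2*9)*2)/4 = (-184 + 18*2)/4 = (-184 + 36)/4 = (1/4)*(-148) = -37)
o + sqrt(G + (-3 - 7)**2) = -37 + sqrt(25 + (-3 - 7)**2) = -37 + sqrt(25 + (-10)**2) = -37 + sqrt(25 + 100) = -37 + sqrt(125) = -37 + 5*sqrt(5)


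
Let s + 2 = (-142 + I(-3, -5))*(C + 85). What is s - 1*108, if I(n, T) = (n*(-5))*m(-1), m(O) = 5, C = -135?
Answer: 3240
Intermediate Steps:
I(n, T) = -25*n (I(n, T) = (n*(-5))*5 = -5*n*5 = -25*n)
s = 3348 (s = -2 + (-142 - 25*(-3))*(-135 + 85) = -2 + (-142 + 75)*(-50) = -2 - 67*(-50) = -2 + 3350 = 3348)
s - 1*108 = 3348 - 1*108 = 3348 - 108 = 3240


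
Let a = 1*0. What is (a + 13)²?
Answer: 169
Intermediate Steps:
a = 0
(a + 13)² = (0 + 13)² = 13² = 169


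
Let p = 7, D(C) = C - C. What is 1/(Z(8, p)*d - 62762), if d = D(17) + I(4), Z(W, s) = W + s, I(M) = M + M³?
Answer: -1/61742 ≈ -1.6196e-5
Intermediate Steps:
D(C) = 0
d = 68 (d = 0 + (4 + 4³) = 0 + (4 + 64) = 0 + 68 = 68)
1/(Z(8, p)*d - 62762) = 1/((8 + 7)*68 - 62762) = 1/(15*68 - 62762) = 1/(1020 - 62762) = 1/(-61742) = -1/61742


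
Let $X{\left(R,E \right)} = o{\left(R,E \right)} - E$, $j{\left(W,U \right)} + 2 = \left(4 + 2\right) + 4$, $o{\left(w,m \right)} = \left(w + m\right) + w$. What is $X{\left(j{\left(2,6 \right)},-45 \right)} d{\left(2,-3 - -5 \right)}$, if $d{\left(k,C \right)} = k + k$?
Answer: $64$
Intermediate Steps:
$o{\left(w,m \right)} = m + 2 w$ ($o{\left(w,m \right)} = \left(m + w\right) + w = m + 2 w$)
$j{\left(W,U \right)} = 8$ ($j{\left(W,U \right)} = -2 + \left(\left(4 + 2\right) + 4\right) = -2 + \left(6 + 4\right) = -2 + 10 = 8$)
$X{\left(R,E \right)} = 2 R$ ($X{\left(R,E \right)} = \left(E + 2 R\right) - E = 2 R$)
$d{\left(k,C \right)} = 2 k$
$X{\left(j{\left(2,6 \right)},-45 \right)} d{\left(2,-3 - -5 \right)} = 2 \cdot 8 \cdot 2 \cdot 2 = 16 \cdot 4 = 64$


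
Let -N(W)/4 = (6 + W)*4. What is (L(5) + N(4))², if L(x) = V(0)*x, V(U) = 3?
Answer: 21025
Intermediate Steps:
N(W) = -96 - 16*W (N(W) = -4*(6 + W)*4 = -4*(24 + 4*W) = -96 - 16*W)
L(x) = 3*x
(L(5) + N(4))² = (3*5 + (-96 - 16*4))² = (15 + (-96 - 64))² = (15 - 160)² = (-145)² = 21025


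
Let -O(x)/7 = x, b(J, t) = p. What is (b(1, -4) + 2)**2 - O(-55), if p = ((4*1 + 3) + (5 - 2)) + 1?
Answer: -216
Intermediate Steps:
p = 11 (p = ((4 + 3) + 3) + 1 = (7 + 3) + 1 = 10 + 1 = 11)
b(J, t) = 11
O(x) = -7*x
(b(1, -4) + 2)**2 - O(-55) = (11 + 2)**2 - (-7)*(-55) = 13**2 - 1*385 = 169 - 385 = -216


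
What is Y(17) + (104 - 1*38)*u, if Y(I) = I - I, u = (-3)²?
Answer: 594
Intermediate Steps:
u = 9
Y(I) = 0
Y(17) + (104 - 1*38)*u = 0 + (104 - 1*38)*9 = 0 + (104 - 38)*9 = 0 + 66*9 = 0 + 594 = 594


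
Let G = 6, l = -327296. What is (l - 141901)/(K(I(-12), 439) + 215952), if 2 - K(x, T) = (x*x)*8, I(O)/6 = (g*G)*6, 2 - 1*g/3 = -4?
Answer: 469197/120716398 ≈ 0.0038868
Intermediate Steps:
g = 18 (g = 6 - 3*(-4) = 6 + 12 = 18)
I(O) = 3888 (I(O) = 6*((18*6)*6) = 6*(108*6) = 6*648 = 3888)
K(x, T) = 2 - 8*x² (K(x, T) = 2 - x*x*8 = 2 - x²*8 = 2 - 8*x²)
(l - 141901)/(K(I(-12), 439) + 215952) = (-327296 - 141901)/((2 - 8*3888²) + 215952) = -469197/((2 - 8*15116544) + 215952) = -469197/((2 - 120932352) + 215952) = -469197/(-120932350 + 215952) = -469197/(-120716398) = -469197*(-1/120716398) = 469197/120716398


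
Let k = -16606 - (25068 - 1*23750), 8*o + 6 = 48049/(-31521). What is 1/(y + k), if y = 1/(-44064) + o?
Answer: -462980448/8298897013759 ≈ -5.5788e-5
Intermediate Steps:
o = -237175/252168 (o = -3/4 + (48049/(-31521))/8 = -3/4 + (48049*(-1/31521))/8 = -3/4 + (1/8)*(-48049/31521) = -3/4 - 48049/252168 = -237175/252168 ≈ -0.94054)
k = -17924 (k = -16606 - (25068 - 23750) = -16606 - 1*1318 = -16606 - 1318 = -17924)
y = -435463807/462980448 (y = 1/(-44064) - 237175/252168 = -1/44064 - 237175/252168 = -435463807/462980448 ≈ -0.94057)
1/(y + k) = 1/(-435463807/462980448 - 17924) = 1/(-8298897013759/462980448) = -462980448/8298897013759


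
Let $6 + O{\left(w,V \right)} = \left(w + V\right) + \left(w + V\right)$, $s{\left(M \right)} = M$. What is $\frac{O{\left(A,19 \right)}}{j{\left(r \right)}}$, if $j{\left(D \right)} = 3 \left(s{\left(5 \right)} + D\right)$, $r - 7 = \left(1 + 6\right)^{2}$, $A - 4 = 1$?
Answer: $\frac{14}{61} \approx 0.22951$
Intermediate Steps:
$A = 5$ ($A = 4 + 1 = 5$)
$O{\left(w,V \right)} = -6 + 2 V + 2 w$ ($O{\left(w,V \right)} = -6 + \left(\left(w + V\right) + \left(w + V\right)\right) = -6 + \left(\left(V + w\right) + \left(V + w\right)\right) = -6 + \left(2 V + 2 w\right) = -6 + 2 V + 2 w$)
$r = 56$ ($r = 7 + \left(1 + 6\right)^{2} = 7 + 7^{2} = 7 + 49 = 56$)
$j{\left(D \right)} = 15 + 3 D$ ($j{\left(D \right)} = 3 \left(5 + D\right) = 15 + 3 D$)
$\frac{O{\left(A,19 \right)}}{j{\left(r \right)}} = \frac{-6 + 2 \cdot 19 + 2 \cdot 5}{15 + 3 \cdot 56} = \frac{-6 + 38 + 10}{15 + 168} = \frac{42}{183} = 42 \cdot \frac{1}{183} = \frac{14}{61}$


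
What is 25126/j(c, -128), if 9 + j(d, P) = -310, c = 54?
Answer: -25126/319 ≈ -78.765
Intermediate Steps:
j(d, P) = -319 (j(d, P) = -9 - 310 = -319)
25126/j(c, -128) = 25126/(-319) = 25126*(-1/319) = -25126/319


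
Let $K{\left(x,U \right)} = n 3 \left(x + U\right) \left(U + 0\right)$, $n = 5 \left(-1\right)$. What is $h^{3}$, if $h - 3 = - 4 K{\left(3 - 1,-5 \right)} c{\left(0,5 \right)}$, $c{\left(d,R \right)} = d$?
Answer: $27$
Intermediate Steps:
$n = -5$
$K{\left(x,U \right)} = - 15 U \left(U + x\right)$ ($K{\left(x,U \right)} = \left(-5\right) 3 \left(x + U\right) \left(U + 0\right) = - 15 \left(U + x\right) U = - 15 U \left(U + x\right)$)
$h = 3$ ($h = 3 + - 4 \left(\left(-15\right) \left(-5\right) \left(-5 + \left(3 - 1\right)\right)\right) 0 = 3 + - 4 \left(\left(-15\right) \left(-5\right) \left(-5 + 2\right)\right) 0 = 3 + - 4 \left(\left(-15\right) \left(-5\right) \left(-3\right)\right) 0 = 3 + \left(-4\right) \left(-225\right) 0 = 3 + 900 \cdot 0 = 3 + 0 = 3$)
$h^{3} = 3^{3} = 27$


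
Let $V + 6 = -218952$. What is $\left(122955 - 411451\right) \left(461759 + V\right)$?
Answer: $-70047117296$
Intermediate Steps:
$V = -218958$ ($V = -6 - 218952 = -218958$)
$\left(122955 - 411451\right) \left(461759 + V\right) = \left(122955 - 411451\right) \left(461759 - 218958\right) = \left(-288496\right) 242801 = -70047117296$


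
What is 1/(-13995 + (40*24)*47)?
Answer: 1/31125 ≈ 3.2129e-5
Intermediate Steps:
1/(-13995 + (40*24)*47) = 1/(-13995 + 960*47) = 1/(-13995 + 45120) = 1/31125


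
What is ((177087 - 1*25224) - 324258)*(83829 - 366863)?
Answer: 48793646430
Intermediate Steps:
((177087 - 1*25224) - 324258)*(83829 - 366863) = ((177087 - 25224) - 324258)*(-283034) = (151863 - 324258)*(-283034) = -172395*(-283034) = 48793646430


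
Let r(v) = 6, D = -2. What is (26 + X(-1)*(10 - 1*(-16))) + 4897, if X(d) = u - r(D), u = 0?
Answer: 4767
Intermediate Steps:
X(d) = -6 (X(d) = 0 - 1*6 = 0 - 6 = -6)
(26 + X(-1)*(10 - 1*(-16))) + 4897 = (26 - 6*(10 - 1*(-16))) + 4897 = (26 - 6*(10 + 16)) + 4897 = (26 - 6*26) + 4897 = (26 - 156) + 4897 = -130 + 4897 = 4767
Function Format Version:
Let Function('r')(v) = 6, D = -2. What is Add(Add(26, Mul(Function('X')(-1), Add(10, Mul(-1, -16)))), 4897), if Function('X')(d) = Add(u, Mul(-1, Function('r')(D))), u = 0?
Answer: 4767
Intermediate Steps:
Function('X')(d) = -6 (Function('X')(d) = Add(0, Mul(-1, 6)) = Add(0, -6) = -6)
Add(Add(26, Mul(Function('X')(-1), Add(10, Mul(-1, -16)))), 4897) = Add(Add(26, Mul(-6, Add(10, Mul(-1, -16)))), 4897) = Add(Add(26, Mul(-6, Add(10, 16))), 4897) = Add(Add(26, Mul(-6, 26)), 4897) = Add(Add(26, -156), 4897) = Add(-130, 4897) = 4767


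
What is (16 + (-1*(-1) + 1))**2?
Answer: 324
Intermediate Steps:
(16 + (-1*(-1) + 1))**2 = (16 + (1 + 1))**2 = (16 + 2)**2 = 18**2 = 324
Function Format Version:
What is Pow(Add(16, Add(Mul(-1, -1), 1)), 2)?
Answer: 324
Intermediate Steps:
Pow(Add(16, Add(Mul(-1, -1), 1)), 2) = Pow(Add(16, Add(1, 1)), 2) = Pow(Add(16, 2), 2) = Pow(18, 2) = 324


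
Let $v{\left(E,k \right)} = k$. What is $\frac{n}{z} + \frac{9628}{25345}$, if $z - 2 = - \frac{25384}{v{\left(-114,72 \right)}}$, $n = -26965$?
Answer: $\frac{1236245533}{15992695} \approx 77.301$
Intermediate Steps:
$z = - \frac{3155}{9}$ ($z = 2 - \frac{25384}{72} = 2 - \frac{3173}{9} = - \frac{3155}{9} \approx -350.56$)
$\frac{n}{z} + \frac{9628}{25345} = - \frac{26965}{- \frac{3155}{9}} + \frac{9628}{25345} = \left(-26965\right) \left(- \frac{9}{3155}\right) + 9628 \cdot \frac{1}{25345} = \frac{48537}{631} + \frac{9628}{25345} = \frac{1236245533}{15992695}$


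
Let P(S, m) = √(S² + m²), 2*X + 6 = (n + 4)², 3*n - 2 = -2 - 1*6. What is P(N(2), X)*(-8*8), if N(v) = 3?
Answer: -64*√10 ≈ -202.39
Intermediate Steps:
n = -2 (n = ⅔ + (-2 - 1*6)/3 = ⅔ + (-2 - 6)/3 = ⅔ + (⅓)*(-8) = ⅔ - 8/3 = -2)
X = -1 (X = -3 + (-2 + 4)²/2 = -3 + (½)*2² = -3 + (½)*4 = -3 + 2 = -1)
P(N(2), X)*(-8*8) = √(3² + (-1)²)*(-8*8) = √(9 + 1)*(-64) = √10*(-64) = -64*√10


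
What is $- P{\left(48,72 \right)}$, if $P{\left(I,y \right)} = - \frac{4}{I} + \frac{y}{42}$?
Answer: $- \frac{137}{84} \approx -1.631$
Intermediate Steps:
$P{\left(I,y \right)} = - \frac{4}{I} + \frac{y}{42}$ ($P{\left(I,y \right)} = - \frac{4}{I} + y \frac{1}{42} = - \frac{4}{I} + \frac{y}{42}$)
$- P{\left(48,72 \right)} = - (- \frac{4}{48} + \frac{1}{42} \cdot 72) = - (\left(-4\right) \frac{1}{48} + \frac{12}{7}) = - (- \frac{1}{12} + \frac{12}{7}) = \left(-1\right) \frac{137}{84} = - \frac{137}{84}$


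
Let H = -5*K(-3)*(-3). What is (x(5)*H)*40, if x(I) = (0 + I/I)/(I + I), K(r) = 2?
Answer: 120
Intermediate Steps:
H = 30 (H = -5*2*(-3) = -10*(-3) = 30)
x(I) = 1/(2*I) (x(I) = (0 + 1)/((2*I)) = 1*(1/(2*I)) = 1/(2*I))
(x(5)*H)*40 = (((1/2)/5)*30)*40 = (((1/2)*(1/5))*30)*40 = ((1/10)*30)*40 = 3*40 = 120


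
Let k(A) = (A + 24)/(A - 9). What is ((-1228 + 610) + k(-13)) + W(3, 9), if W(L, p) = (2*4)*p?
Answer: -1093/2 ≈ -546.50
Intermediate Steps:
W(L, p) = 8*p
k(A) = (24 + A)/(-9 + A)
((-1228 + 610) + k(-13)) + W(3, 9) = ((-1228 + 610) + (24 - 13)/(-9 - 13)) + 8*9 = (-618 + 11/(-22)) + 72 = (-618 - 1/22*11) + 72 = (-618 - 1/2) + 72 = -1237/2 + 72 = -1093/2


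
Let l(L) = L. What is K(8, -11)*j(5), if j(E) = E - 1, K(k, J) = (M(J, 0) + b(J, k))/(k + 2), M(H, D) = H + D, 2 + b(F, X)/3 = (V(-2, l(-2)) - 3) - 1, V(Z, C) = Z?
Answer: -14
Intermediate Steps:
b(F, X) = -24 (b(F, X) = -6 + 3*((-2 - 3) - 1) = -6 + 3*(-5 - 1) = -6 + 3*(-6) = -6 - 18 = -24)
M(H, D) = D + H
K(k, J) = (-24 + J)/(2 + k) (K(k, J) = ((0 + J) - 24)/(k + 2) = (J - 24)/(2 + k) = (-24 + J)/(2 + k))
j(E) = -1 + E
K(8, -11)*j(5) = ((-24 - 11)/(2 + 8))*(-1 + 5) = (-35/10)*4 = ((⅒)*(-35))*4 = -7/2*4 = -14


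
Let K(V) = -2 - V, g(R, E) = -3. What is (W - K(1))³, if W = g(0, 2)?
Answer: 0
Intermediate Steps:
W = -3
(W - K(1))³ = (-3 - (-2 - 1*1))³ = (-3 - (-2 - 1))³ = (-3 - 1*(-3))³ = (-3 + 3)³ = 0³ = 0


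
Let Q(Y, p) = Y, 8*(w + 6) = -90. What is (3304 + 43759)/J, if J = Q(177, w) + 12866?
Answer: 47063/13043 ≈ 3.6083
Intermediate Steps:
w = -69/4 (w = -6 + (⅛)*(-90) = -6 - 45/4 = -69/4 ≈ -17.250)
J = 13043 (J = 177 + 12866 = 13043)
(3304 + 43759)/J = (3304 + 43759)/13043 = 47063*(1/13043) = 47063/13043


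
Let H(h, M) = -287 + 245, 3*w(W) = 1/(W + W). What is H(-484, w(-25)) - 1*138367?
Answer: -138409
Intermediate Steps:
w(W) = 1/(6*W) (w(W) = 1/(3*(W + W)) = 1/(3*((2*W))) = (1/(2*W))/3 = 1/(6*W))
H(h, M) = -42
H(-484, w(-25)) - 1*138367 = -42 - 1*138367 = -42 - 138367 = -138409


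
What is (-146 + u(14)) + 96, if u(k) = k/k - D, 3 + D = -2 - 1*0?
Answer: -44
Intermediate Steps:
D = -5 (D = -3 + (-2 - 1*0) = -3 + (-2 + 0) = -3 - 2 = -5)
u(k) = 6 (u(k) = k/k - 1*(-5) = 1 + 5 = 6)
(-146 + u(14)) + 96 = (-146 + 6) + 96 = -140 + 96 = -44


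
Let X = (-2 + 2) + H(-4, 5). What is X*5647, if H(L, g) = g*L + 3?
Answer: -95999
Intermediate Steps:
H(L, g) = 3 + L*g (H(L, g) = L*g + 3 = 3 + L*g)
X = -17 (X = (-2 + 2) + (3 - 4*5) = 0 + (3 - 20) = 0 - 17 = -17)
X*5647 = -17*5647 = -95999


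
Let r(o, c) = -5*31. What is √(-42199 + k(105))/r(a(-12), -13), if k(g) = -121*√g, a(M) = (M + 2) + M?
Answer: -I*√(42199 + 121*√105)/155 ≈ -1.3446*I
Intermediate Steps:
a(M) = 2 + 2*M (a(M) = (2 + M) + M = 2 + 2*M)
r(o, c) = -155
√(-42199 + k(105))/r(a(-12), -13) = √(-42199 - 121*√105)/(-155) = √(-42199 - 121*√105)*(-1/155) = -√(-42199 - 121*√105)/155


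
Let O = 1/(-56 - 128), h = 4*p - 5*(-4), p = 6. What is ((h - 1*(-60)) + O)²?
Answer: 366148225/33856 ≈ 10815.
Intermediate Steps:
h = 44 (h = 4*6 - 5*(-4) = 24 + 20 = 44)
O = -1/184 (O = 1/(-184) = -1/184 ≈ -0.0054348)
((h - 1*(-60)) + O)² = ((44 - 1*(-60)) - 1/184)² = ((44 + 60) - 1/184)² = (104 - 1/184)² = (19135/184)² = 366148225/33856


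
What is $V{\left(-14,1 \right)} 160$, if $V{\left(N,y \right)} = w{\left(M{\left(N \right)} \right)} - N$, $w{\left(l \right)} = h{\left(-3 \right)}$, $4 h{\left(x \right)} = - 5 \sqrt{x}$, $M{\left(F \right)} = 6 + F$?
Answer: $2240 - 200 i \sqrt{3} \approx 2240.0 - 346.41 i$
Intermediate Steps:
$h{\left(x \right)} = - \frac{5 \sqrt{x}}{4}$ ($h{\left(x \right)} = \frac{\left(-5\right) \sqrt{x}}{4} = - \frac{5 \sqrt{x}}{4}$)
$w{\left(l \right)} = - \frac{5 i \sqrt{3}}{4}$ ($w{\left(l \right)} = - \frac{5 \sqrt{-3}}{4} = - \frac{5 i \sqrt{3}}{4}$)
$V{\left(N,y \right)} = - N - \frac{5 i \sqrt{3}}{4}$ ($V{\left(N,y \right)} = - \frac{5 i \sqrt{3}}{4} - N = - N - \frac{5 i \sqrt{3}}{4}$)
$V{\left(-14,1 \right)} 160 = \left(\left(-1\right) \left(-14\right) - \frac{5 i \sqrt{3}}{4}\right) 160 = \left(14 - \frac{5 i \sqrt{3}}{4}\right) 160 = 2240 - 200 i \sqrt{3}$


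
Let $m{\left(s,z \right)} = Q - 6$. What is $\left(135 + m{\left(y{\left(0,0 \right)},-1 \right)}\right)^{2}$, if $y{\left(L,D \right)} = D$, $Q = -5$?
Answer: $15376$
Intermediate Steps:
$m{\left(s,z \right)} = -11$ ($m{\left(s,z \right)} = -5 - 6 = -11$)
$\left(135 + m{\left(y{\left(0,0 \right)},-1 \right)}\right)^{2} = \left(135 - 11\right)^{2} = 124^{2} = 15376$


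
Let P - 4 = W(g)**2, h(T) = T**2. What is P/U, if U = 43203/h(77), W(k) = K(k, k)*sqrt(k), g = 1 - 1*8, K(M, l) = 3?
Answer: -349811/43203 ≈ -8.0969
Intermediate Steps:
g = -7 (g = 1 - 8 = -7)
W(k) = 3*sqrt(k)
P = -59 (P = 4 + (3*sqrt(-7))**2 = 4 + (3*(I*sqrt(7)))**2 = 4 + (3*I*sqrt(7))**2 = 4 - 63 = -59)
U = 43203/5929 (U = 43203/(77**2) = 43203/5929 ≈ 7.2867)
P/U = -59/43203/5929 = -59*5929/43203 = -349811/43203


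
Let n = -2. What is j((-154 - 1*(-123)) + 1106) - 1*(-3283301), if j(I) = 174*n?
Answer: 3282953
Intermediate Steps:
j(I) = -348 (j(I) = 174*(-2) = -348)
j((-154 - 1*(-123)) + 1106) - 1*(-3283301) = -348 - 1*(-3283301) = -348 + 3283301 = 3282953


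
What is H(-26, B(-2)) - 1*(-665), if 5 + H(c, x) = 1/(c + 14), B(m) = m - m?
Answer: 7919/12 ≈ 659.92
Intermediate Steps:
B(m) = 0
H(c, x) = -5 + 1/(14 + c) (H(c, x) = -5 + 1/(c + 14) = -5 + 1/(14 + c))
H(-26, B(-2)) - 1*(-665) = (-69 - 5*(-26))/(14 - 26) - 1*(-665) = (-69 + 130)/(-12) + 665 = -1/12*61 + 665 = -61/12 + 665 = 7919/12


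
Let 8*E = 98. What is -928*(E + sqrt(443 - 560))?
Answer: -11368 - 2784*I*sqrt(13) ≈ -11368.0 - 10038.0*I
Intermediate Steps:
E = 49/4 (E = (1/8)*98 = 49/4 ≈ 12.250)
-928*(E + sqrt(443 - 560)) = -928*(49/4 + sqrt(443 - 560)) = -928*(49/4 + sqrt(-117)) = -928*(49/4 + 3*I*sqrt(13)) = -11368 - 2784*I*sqrt(13)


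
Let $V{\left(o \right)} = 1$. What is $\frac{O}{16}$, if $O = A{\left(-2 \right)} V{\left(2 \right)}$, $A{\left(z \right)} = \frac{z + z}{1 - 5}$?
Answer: $\frac{1}{16} \approx 0.0625$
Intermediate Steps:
$A{\left(z \right)} = - \frac{z}{2}$ ($A{\left(z \right)} = \frac{2 z}{-4} = 2 z \left(- \frac{1}{4}\right) = - \frac{z}{2}$)
$O = 1$ ($O = \left(- \frac{1}{2}\right) \left(-2\right) 1 = 1 \cdot 1 = 1$)
$\frac{O}{16} = \frac{1}{16} \cdot 1 = \frac{1}{16}$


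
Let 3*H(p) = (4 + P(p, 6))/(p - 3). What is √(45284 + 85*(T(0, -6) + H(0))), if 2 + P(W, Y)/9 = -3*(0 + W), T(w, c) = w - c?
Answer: 22*√854/3 ≈ 214.30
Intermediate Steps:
P(W, Y) = -18 - 27*W (P(W, Y) = -18 + 9*(-3*(0 + W)) = -18 + 9*(-3*W) = -18 - 27*W)
H(p) = (-14 - 27*p)/(3*(-3 + p)) (H(p) = ((4 + (-18 - 27*p))/(p - 3))/3 = ((-14 - 27*p)/(-3 + p))/3 = (-14 - 27*p)/(3*(-3 + p)))
√(45284 + 85*(T(0, -6) + H(0))) = √(45284 + 85*((0 - 1*(-6)) + (-14 - 27*0)/(3*(-3 + 0)))) = √(45284 + 85*((0 + 6) + (⅓)*(-14 + 0)/(-3))) = √(45284 + 85*(6 + (⅓)*(-⅓)*(-14))) = √(45284 + 85*(6 + 14/9)) = √(45284 + 85*(68/9)) = √(45284 + 5780/9) = √(413336/9) = 22*√854/3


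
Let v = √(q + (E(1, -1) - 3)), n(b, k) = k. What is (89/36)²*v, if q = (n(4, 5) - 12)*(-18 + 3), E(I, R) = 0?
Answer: 7921*√102/1296 ≈ 61.727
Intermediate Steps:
q = 105 (q = (5 - 12)*(-18 + 3) = -7*(-15) = 105)
v = √102 (v = √(105 + (0 - 3)) = √(105 - 3) = √102 ≈ 10.100)
(89/36)²*v = (89/36)²*√102 = 7921*√102/1296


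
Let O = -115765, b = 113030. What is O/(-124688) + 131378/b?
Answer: 14733089007/7046742320 ≈ 2.0908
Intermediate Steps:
O/(-124688) + 131378/b = -115765/(-124688) + 131378/113030 = -115765*(-1/124688) + 131378*(1/113030) = 115765/124688 + 65689/56515 = 14733089007/7046742320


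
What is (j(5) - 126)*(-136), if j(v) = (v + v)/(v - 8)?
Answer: 52768/3 ≈ 17589.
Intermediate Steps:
j(v) = 2*v/(-8 + v) (j(v) = (2*v)/(-8 + v) = 2*v/(-8 + v))
(j(5) - 126)*(-136) = (2*5/(-8 + 5) - 126)*(-136) = (2*5/(-3) - 126)*(-136) = (2*5*(-⅓) - 126)*(-136) = (-10/3 - 126)*(-136) = -388/3*(-136) = 52768/3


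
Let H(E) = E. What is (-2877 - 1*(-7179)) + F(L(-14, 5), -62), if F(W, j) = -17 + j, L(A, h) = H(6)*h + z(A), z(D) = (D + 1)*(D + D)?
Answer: 4223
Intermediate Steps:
z(D) = 2*D*(1 + D) (z(D) = (1 + D)*(2*D) = 2*D*(1 + D))
L(A, h) = 6*h + 2*A*(1 + A)
(-2877 - 1*(-7179)) + F(L(-14, 5), -62) = (-2877 - 1*(-7179)) + (-17 - 62) = (-2877 + 7179) - 79 = 4302 - 79 = 4223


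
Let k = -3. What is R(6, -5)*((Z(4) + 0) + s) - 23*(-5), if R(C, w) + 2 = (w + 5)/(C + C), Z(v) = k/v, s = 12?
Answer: 185/2 ≈ 92.500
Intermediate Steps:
Z(v) = -3/v
R(C, w) = -2 + (5 + w)/(2*C) (R(C, w) = -2 + (w + 5)/(C + C) = -2 + (5 + w)/((2*C)) = -2 + (5 + w)*(1/(2*C)) = -2 + (5 + w)/(2*C))
R(6, -5)*((Z(4) + 0) + s) - 23*(-5) = ((1/2)*(5 - 5 - 4*6)/6)*((-3/4 + 0) + 12) - 23*(-5) = ((1/2)*(1/6)*(5 - 5 - 24))*((-3*1/4 + 0) + 12) + 115 = ((1/2)*(1/6)*(-24))*((-3/4 + 0) + 12) + 115 = -2*(-3/4 + 12) + 115 = -2*45/4 + 115 = -45/2 + 115 = 185/2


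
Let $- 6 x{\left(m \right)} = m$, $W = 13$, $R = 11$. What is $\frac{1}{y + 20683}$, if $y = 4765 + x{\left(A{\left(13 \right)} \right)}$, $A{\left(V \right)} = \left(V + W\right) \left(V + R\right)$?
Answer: $\frac{1}{25344} \approx 3.9457 \cdot 10^{-5}$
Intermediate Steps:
$A{\left(V \right)} = \left(11 + V\right) \left(13 + V\right)$ ($A{\left(V \right)} = \left(V + 13\right) \left(V + 11\right) = \left(13 + V\right) \left(11 + V\right) = \left(11 + V\right) \left(13 + V\right)$)
$x{\left(m \right)} = - \frac{m}{6}$
$y = 4661$ ($y = 4765 - \frac{143 + 13^{2} + 24 \cdot 13}{6} = 4765 - \frac{143 + 169 + 312}{6} = 4765 - 104 = 4661$)
$\frac{1}{y + 20683} = \frac{1}{4661 + 20683} = \frac{1}{25344}$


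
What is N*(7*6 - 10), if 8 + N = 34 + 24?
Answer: 1600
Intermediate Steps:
N = 50 (N = -8 + (34 + 24) = -8 + 58 = 50)
N*(7*6 - 10) = 50*(7*6 - 10) = 50*(42 - 10) = 50*32 = 1600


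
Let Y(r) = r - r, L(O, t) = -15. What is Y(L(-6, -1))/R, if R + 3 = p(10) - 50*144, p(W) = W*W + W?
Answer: 0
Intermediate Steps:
p(W) = W + W² (p(W) = W² + W = W + W²)
Y(r) = 0
R = -7093 (R = -3 + (10*(1 + 10) - 50*144) = -3 + (10*11 - 7200) = -3 + (110 - 7200) = -3 - 7090 = -7093)
Y(L(-6, -1))/R = 0/(-7093) = 0*(-1/7093) = 0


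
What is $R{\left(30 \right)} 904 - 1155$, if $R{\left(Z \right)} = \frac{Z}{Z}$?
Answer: $-251$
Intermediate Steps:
$R{\left(Z \right)} = 1$
$R{\left(30 \right)} 904 - 1155 = 1 \cdot 904 - 1155 = 904 - 1155 = -251$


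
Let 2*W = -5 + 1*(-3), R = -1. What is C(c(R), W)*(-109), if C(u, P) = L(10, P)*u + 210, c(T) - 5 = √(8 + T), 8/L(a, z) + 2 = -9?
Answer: -247430/11 + 872*√7/11 ≈ -22284.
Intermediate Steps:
L(a, z) = -8/11 (L(a, z) = 8/(-2 - 9) = 8/(-11) = 8*(-1/11) = -8/11)
c(T) = 5 + √(8 + T)
W = -4 (W = (-5 + 1*(-3))/2 = (-5 - 3)/2 = (½)*(-8) = -4)
C(u, P) = 210 - 8*u/11 (C(u, P) = -8*u/11 + 210 = 210 - 8*u/11)
C(c(R), W)*(-109) = (210 - 8*(5 + √(8 - 1))/11)*(-109) = (210 - 8*(5 + √7)/11)*(-109) = (210 + (-40/11 - 8*√7/11))*(-109) = (2270/11 - 8*√7/11)*(-109) = -247430/11 + 872*√7/11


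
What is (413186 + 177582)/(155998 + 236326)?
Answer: 147692/98081 ≈ 1.5058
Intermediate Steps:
(413186 + 177582)/(155998 + 236326) = 590768/392324 = 590768*(1/392324) = 147692/98081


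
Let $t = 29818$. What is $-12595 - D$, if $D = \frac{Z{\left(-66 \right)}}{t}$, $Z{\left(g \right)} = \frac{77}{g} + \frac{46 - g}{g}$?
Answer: $- \frac{8262269557}{655996} \approx -12595.0$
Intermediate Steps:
$Z{\left(g \right)} = \frac{77}{g} + \frac{46 - g}{g}$
$D = - \frac{63}{655996}$ ($D = \frac{\frac{1}{-66} \left(123 - -66\right)}{29818} = - \frac{123 + 66}{66} \cdot \frac{1}{29818} = \left(- \frac{1}{66}\right) 189 \cdot \frac{1}{29818} = \left(- \frac{63}{22}\right) \frac{1}{29818} = - \frac{63}{655996} \approx -9.6037 \cdot 10^{-5}$)
$-12595 - D = -12595 - - \frac{63}{655996} = -12595 + \frac{63}{655996} = - \frac{8262269557}{655996}$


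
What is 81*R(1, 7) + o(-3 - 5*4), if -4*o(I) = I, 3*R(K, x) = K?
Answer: 131/4 ≈ 32.750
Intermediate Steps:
R(K, x) = K/3
o(I) = -I/4
81*R(1, 7) + o(-3 - 5*4) = 81*((1/3)*1) - (-3 - 5*4)/4 = 81*(1/3) - (-3 - 20)/4 = 27 - 1/4*(-23) = 27 + 23/4 = 131/4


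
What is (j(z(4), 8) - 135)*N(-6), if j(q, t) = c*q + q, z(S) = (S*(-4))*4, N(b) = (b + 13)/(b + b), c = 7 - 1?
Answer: 4081/12 ≈ 340.08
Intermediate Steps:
c = 6
N(b) = (13 + b)/(2*b) (N(b) = (13 + b)/((2*b)) = (13 + b)*(1/(2*b)) = (13 + b)/(2*b))
z(S) = -16*S (z(S) = -4*S*4 = -16*S)
j(q, t) = 7*q (j(q, t) = 6*q + q = 7*q)
(j(z(4), 8) - 135)*N(-6) = (7*(-16*4) - 135)*((½)*(13 - 6)/(-6)) = (7*(-64) - 135)*((½)*(-⅙)*7) = (-448 - 135)*(-7/12) = -583*(-7/12) = 4081/12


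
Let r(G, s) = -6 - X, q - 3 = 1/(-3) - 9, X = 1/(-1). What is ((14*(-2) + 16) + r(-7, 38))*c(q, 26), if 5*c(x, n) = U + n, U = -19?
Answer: -119/5 ≈ -23.800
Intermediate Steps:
X = -1
q = -19/3 (q = 3 + (1/(-3) - 9) = 3 + (-1/3 - 9) = 3 - 28/3 = -19/3 ≈ -6.3333)
c(x, n) = -19/5 + n/5 (c(x, n) = (-19 + n)/5 = -19/5 + n/5)
r(G, s) = -5 (r(G, s) = -6 - 1*(-1) = -6 + 1 = -5)
((14*(-2) + 16) + r(-7, 38))*c(q, 26) = ((14*(-2) + 16) - 5)*(-19/5 + (1/5)*26) = ((-28 + 16) - 5)*(-19/5 + 26/5) = (-12 - 5)*(7/5) = -17*7/5 = -119/5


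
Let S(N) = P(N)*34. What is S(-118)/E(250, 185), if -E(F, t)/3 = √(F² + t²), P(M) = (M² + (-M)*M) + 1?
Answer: -34*√3869/58035 ≈ -0.036441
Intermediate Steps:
P(M) = 1 (P(M) = (M² - M²) + 1 = 0 + 1 = 1)
S(N) = 34 (S(N) = 1*34 = 34)
E(F, t) = -3*√(F² + t²)
S(-118)/E(250, 185) = 34/((-3*√(250² + 185²))) = 34/((-3*√(62500 + 34225))) = 34/((-15*√3869)) = 34*(-√3869/58035) = -34*√3869/58035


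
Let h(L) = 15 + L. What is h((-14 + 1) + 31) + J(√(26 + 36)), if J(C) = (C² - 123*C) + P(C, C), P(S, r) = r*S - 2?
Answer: 155 - 123*√62 ≈ -813.50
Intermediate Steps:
P(S, r) = -2 + S*r (P(S, r) = S*r - 2 = -2 + S*r)
J(C) = -2 - 123*C + 2*C² (J(C) = (C² - 123*C) + (-2 + C*C) = (C² - 123*C) + (-2 + C²) = -2 - 123*C + 2*C²)
h((-14 + 1) + 31) + J(√(26 + 36)) = (15 + ((-14 + 1) + 31)) + (-2 - 123*√(26 + 36) + 2*(√(26 + 36))²) = (15 + (-13 + 31)) + (-2 - 123*√62 + 2*(√62)²) = (15 + 18) + (-2 - 123*√62 + 2*62) = 33 + (-2 - 123*√62 + 124) = 33 + (122 - 123*√62) = 155 - 123*√62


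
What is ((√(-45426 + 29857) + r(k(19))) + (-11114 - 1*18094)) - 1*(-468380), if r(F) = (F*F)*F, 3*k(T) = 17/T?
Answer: 81331585109/185193 + I*√15569 ≈ 4.3917e+5 + 124.78*I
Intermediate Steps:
k(T) = 17/(3*T) (k(T) = (17/T)/3 = 17/(3*T))
r(F) = F³ (r(F) = F²*F = F³)
((√(-45426 + 29857) + r(k(19))) + (-11114 - 1*18094)) - 1*(-468380) = ((√(-45426 + 29857) + ((17/3)/19)³) + (-11114 - 1*18094)) - 1*(-468380) = ((√(-15569) + ((17/3)*(1/19))³) + (-11114 - 18094)) + 468380 = ((I*√15569 + (17/57)³) - 29208) + 468380 = ((I*√15569 + 4913/185193) - 29208) + 468380 = ((4913/185193 + I*√15569) - 29208) + 468380 = (-5409112231/185193 + I*√15569) + 468380 = 81331585109/185193 + I*√15569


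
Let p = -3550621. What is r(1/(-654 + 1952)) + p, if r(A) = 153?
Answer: -3550468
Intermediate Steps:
r(1/(-654 + 1952)) + p = 153 - 3550621 = -3550468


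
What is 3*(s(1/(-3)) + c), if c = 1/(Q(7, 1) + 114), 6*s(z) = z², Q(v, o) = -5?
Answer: 163/1962 ≈ 0.083079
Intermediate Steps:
s(z) = z²/6
c = 1/109 (c = 1/(-5 + 114) = 1/109 ≈ 0.0091743)
3*(s(1/(-3)) + c) = 3*((1/(-3))²/6 + 1/109) = 3*((-⅓)²/6 + 1/109) = 3*((⅙)*(⅑) + 1/109) = 3*(1/54 + 1/109) = 3*(163/5886) = 163/1962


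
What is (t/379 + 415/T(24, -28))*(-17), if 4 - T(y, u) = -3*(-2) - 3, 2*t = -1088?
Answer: -2664597/379 ≈ -7030.6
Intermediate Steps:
t = -544 (t = (1/2)*(-1088) = -544)
T(y, u) = 1 (T(y, u) = 4 - (-3*(-2) - 3) = 4 - (6 - 3) = 4 - 1*3 = 4 - 3 = 1)
(t/379 + 415/T(24, -28))*(-17) = (-544/379 + 415/1)*(-17) = (-544*1/379 + 415*1)*(-17) = (-544/379 + 415)*(-17) = (156741/379)*(-17) = -2664597/379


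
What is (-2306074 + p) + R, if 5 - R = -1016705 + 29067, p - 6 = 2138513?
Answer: 820088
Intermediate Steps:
p = 2138519 (p = 6 + 2138513 = 2138519)
R = 987643 (R = 5 - (-1016705 + 29067) = 5 - 1*(-987638) = 5 + 987638 = 987643)
(-2306074 + p) + R = (-2306074 + 2138519) + 987643 = -167555 + 987643 = 820088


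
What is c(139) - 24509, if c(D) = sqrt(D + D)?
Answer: -24509 + sqrt(278) ≈ -24492.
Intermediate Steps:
c(D) = sqrt(2)*sqrt(D) (c(D) = sqrt(2*D) = sqrt(2)*sqrt(D))
c(139) - 24509 = sqrt(2)*sqrt(139) - 24509 = sqrt(278) - 24509 = -24509 + sqrt(278)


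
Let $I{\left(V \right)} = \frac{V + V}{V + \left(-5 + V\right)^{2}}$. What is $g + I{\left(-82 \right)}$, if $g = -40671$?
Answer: $- \frac{304503941}{7487} \approx -40671.0$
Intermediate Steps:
$I{\left(V \right)} = \frac{2 V}{V + \left(-5 + V\right)^{2}}$
$g + I{\left(-82 \right)} = -40671 + 2 \left(-82\right) \frac{1}{-82 + \left(-5 - 82\right)^{2}} = -40671 + 2 \left(-82\right) \frac{1}{-82 + \left(-87\right)^{2}} = -40671 + 2 \left(-82\right) \frac{1}{-82 + 7569} = -40671 + 2 \left(-82\right) \frac{1}{7487} = -40671 - \frac{164}{7487} = - \frac{304503941}{7487}$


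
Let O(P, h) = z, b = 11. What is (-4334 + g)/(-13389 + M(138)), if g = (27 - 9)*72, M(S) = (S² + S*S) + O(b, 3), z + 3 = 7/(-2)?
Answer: -868/7055 ≈ -0.12303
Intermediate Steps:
z = -13/2 (z = -3 + 7/(-2) = -3 + 7*(-½) = -3 - 7/2 = -13/2 ≈ -6.5000)
O(P, h) = -13/2
M(S) = -13/2 + 2*S² (M(S) = (S² + S*S) - 13/2 = (S² + S²) - 13/2 = 2*S² - 13/2 = -13/2 + 2*S²)
g = 1296 (g = 18*72 = 1296)
(-4334 + g)/(-13389 + M(138)) = (-4334 + 1296)/(-13389 + (-13/2 + 2*138²)) = -3038/(-13389 + (-13/2 + 2*19044)) = -3038/(-13389 + (-13/2 + 38088)) = -3038/(-13389 + 76163/2) = -3038/49385/2 = -3038*2/49385 = -868/7055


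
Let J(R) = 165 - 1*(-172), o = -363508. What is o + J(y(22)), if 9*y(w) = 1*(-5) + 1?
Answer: -363171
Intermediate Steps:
y(w) = -4/9 (y(w) = (1*(-5) + 1)/9 = (-5 + 1)/9 = (1/9)*(-4) = -4/9)
J(R) = 337 (J(R) = 165 + 172 = 337)
o + J(y(22)) = -363508 + 337 = -363171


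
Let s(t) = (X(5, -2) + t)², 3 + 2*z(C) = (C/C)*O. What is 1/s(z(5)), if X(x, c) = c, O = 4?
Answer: 4/9 ≈ 0.44444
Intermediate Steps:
z(C) = ½ (z(C) = -3/2 + ((C/C)*4)/2 = -3/2 + (1*4)/2 = -3/2 + (½)*4 = -3/2 + 2 = ½)
s(t) = (-2 + t)²
1/s(z(5)) = 1/((-2 + ½)²) = 1/((-3/2)²) = 1/(9/4) = 4/9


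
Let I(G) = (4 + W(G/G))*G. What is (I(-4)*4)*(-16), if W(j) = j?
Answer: 1280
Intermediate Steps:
I(G) = 5*G (I(G) = (4 + G/G)*G = (4 + 1)*G = 5*G)
(I(-4)*4)*(-16) = ((5*(-4))*4)*(-16) = -20*4*(-16) = -80*(-16) = 1280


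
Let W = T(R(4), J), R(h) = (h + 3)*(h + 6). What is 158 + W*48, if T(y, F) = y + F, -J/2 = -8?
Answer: 4286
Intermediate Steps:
R(h) = (3 + h)*(6 + h)
J = 16 (J = -2*(-8) = 16)
T(y, F) = F + y
W = 86 (W = 16 + (18 + 4**2 + 9*4) = 16 + (18 + 16 + 36) = 16 + 70 = 86)
158 + W*48 = 158 + 86*48 = 158 + 4128 = 4286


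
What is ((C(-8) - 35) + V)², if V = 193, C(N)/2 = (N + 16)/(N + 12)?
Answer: 26244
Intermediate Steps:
C(N) = 2*(16 + N)/(12 + N) (C(N) = 2*((N + 16)/(N + 12)) = 2*((16 + N)/(12 + N)) = 2*(16 + N)/(12 + N))
((C(-8) - 35) + V)² = ((2*(16 - 8)/(12 - 8) - 35) + 193)² = ((2*8/4 - 35) + 193)² = ((2*(¼)*8 - 35) + 193)² = ((4 - 35) + 193)² = (-31 + 193)² = 162² = 26244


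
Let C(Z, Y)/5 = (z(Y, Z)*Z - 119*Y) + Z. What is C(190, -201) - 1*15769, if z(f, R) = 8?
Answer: 112376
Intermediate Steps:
C(Z, Y) = -595*Y + 45*Z (C(Z, Y) = 5*((8*Z - 119*Y) + Z) = 5*((-119*Y + 8*Z) + Z) = 5*(-119*Y + 9*Z) = -595*Y + 45*Z)
C(190, -201) - 1*15769 = (-595*(-201) + 45*190) - 1*15769 = (119595 + 8550) - 15769 = 128145 - 15769 = 112376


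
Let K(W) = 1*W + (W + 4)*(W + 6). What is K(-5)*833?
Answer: -4998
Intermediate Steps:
K(W) = W + (4 + W)*(6 + W)
K(-5)*833 = (24 + (-5)² + 11*(-5))*833 = (24 + 25 - 55)*833 = -6*833 = -4998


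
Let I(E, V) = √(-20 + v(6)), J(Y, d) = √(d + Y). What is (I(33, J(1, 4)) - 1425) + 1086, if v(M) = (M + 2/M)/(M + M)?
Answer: -339 + I*√701/6 ≈ -339.0 + 4.4127*I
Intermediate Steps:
J(Y, d) = √(Y + d)
v(M) = (M + 2/M)/(2*M) (v(M) = (M + 2/M)/((2*M)) = (M + 2/M)*(1/(2*M)) = (M + 2/M)/(2*M))
I(E, V) = I*√701/6 (I(E, V) = √(-20 + (½ + 6⁻²)) = √(-20 + (½ + 1/36)) = √(-20 + 19/36) = √(-701/36) = I*√701/6)
(I(33, J(1, 4)) - 1425) + 1086 = (I*√701/6 - 1425) + 1086 = (-1425 + I*√701/6) + 1086 = -339 + I*√701/6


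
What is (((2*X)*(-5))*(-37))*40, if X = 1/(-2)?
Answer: -7400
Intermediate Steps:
X = -½ ≈ -0.50000
(((2*X)*(-5))*(-37))*40 = (((2*(-½))*(-5))*(-37))*40 = (-1*(-5)*(-37))*40 = (5*(-37))*40 = -185*40 = -7400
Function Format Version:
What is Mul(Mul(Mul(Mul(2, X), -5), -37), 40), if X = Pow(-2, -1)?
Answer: -7400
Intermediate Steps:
X = Rational(-1, 2) ≈ -0.50000
Mul(Mul(Mul(Mul(2, X), -5), -37), 40) = Mul(Mul(Mul(Mul(2, Rational(-1, 2)), -5), -37), 40) = Mul(Mul(Mul(-1, -5), -37), 40) = Mul(Mul(5, -37), 40) = Mul(-185, 40) = -7400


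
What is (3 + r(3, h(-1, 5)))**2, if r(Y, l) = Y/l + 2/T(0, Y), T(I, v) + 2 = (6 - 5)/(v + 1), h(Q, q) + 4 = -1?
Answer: 1936/1225 ≈ 1.5804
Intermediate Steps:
h(Q, q) = -5 (h(Q, q) = -4 - 1 = -5)
T(I, v) = -2 + 1/(1 + v) (T(I, v) = -2 + (6 - 5)/(v + 1) = -2 + 1/(1 + v))
r(Y, l) = Y/l + 2*(1 + Y)/(-1 - 2*Y) (r(Y, l) = Y/l + 2/(((-1 - 2*Y)/(1 + Y))) = Y/l + 2*((1 + Y)/(-1 - 2*Y)) = Y/l + 2*(1 + Y)/(-1 - 2*Y))
(3 + r(3, h(-1, 5)))**2 = (3 + (3*(1 + 2*3) - 2*(-5)*(1 + 3))/((-5)*(1 + 2*3)))**2 = (3 - (3*(1 + 6) - 2*(-5)*4)/(5*(1 + 6)))**2 = (3 - 1/5*(3*7 + 40)/7)**2 = (3 - 1/5*1/7*(21 + 40))**2 = (3 - 1/5*1/7*61)**2 = (3 - 61/35)**2 = (44/35)**2 = 1936/1225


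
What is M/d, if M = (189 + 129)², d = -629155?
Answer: -101124/629155 ≈ -0.16073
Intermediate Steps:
M = 101124 (M = 318² = 101124)
M/d = 101124/(-629155) = 101124*(-1/629155) = -101124/629155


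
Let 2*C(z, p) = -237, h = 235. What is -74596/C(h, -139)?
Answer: 149192/237 ≈ 629.50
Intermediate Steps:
C(z, p) = -237/2 (C(z, p) = (½)*(-237) = -237/2)
-74596/C(h, -139) = -74596/(-237/2) = -74596*(-2/237) = 149192/237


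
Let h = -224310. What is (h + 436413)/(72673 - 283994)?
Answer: -212103/211321 ≈ -1.0037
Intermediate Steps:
(h + 436413)/(72673 - 283994) = (-224310 + 436413)/(72673 - 283994) = 212103/(-211321) = 212103*(-1/211321) = -212103/211321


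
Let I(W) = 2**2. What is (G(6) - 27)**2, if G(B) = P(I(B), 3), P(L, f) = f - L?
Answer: 784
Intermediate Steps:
I(W) = 4
G(B) = -1 (G(B) = 3 - 1*4 = 3 - 4 = -1)
(G(6) - 27)**2 = (-1 - 27)**2 = (-28)**2 = 784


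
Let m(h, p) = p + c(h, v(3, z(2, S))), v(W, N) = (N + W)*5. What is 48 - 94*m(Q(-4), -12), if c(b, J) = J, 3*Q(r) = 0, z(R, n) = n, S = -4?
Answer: 1646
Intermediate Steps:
Q(r) = 0 (Q(r) = (⅓)*0 = 0)
v(W, N) = 5*N + 5*W
m(h, p) = -5 + p (m(h, p) = p + (5*(-4) + 5*3) = p + (-20 + 15) = p - 5 = -5 + p)
48 - 94*m(Q(-4), -12) = 48 - 94*(-5 - 12) = 48 - 94*(-17) = 48 + 1598 = 1646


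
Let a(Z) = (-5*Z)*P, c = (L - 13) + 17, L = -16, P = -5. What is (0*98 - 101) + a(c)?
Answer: -401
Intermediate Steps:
c = -12 (c = (-16 - 13) + 17 = -29 + 17 = -12)
a(Z) = 25*Z (a(Z) = -5*Z*(-5) = 25*Z)
(0*98 - 101) + a(c) = (0*98 - 101) + 25*(-12) = (0 - 101) - 300 = -101 - 300 = -401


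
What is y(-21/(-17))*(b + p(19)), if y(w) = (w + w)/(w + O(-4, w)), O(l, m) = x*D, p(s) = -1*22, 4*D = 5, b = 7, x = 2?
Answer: -1260/127 ≈ -9.9213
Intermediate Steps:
D = 5/4 (D = (¼)*5 = 5/4 ≈ 1.2500)
p(s) = -22
O(l, m) = 5/2 (O(l, m) = 2*(5/4) = 5/2)
y(w) = 2*w/(5/2 + w) (y(w) = (w + w)/(w + 5/2) = (2*w)/(5/2 + w) = 2*w/(5/2 + w))
y(-21/(-17))*(b + p(19)) = (4*(-21/(-17))/(5 + 2*(-21/(-17))))*(7 - 22) = (4*(-21*(-1/17))/(5 + 2*(-21*(-1/17))))*(-15) = (4*(21/17)/(5 + 2*(21/17)))*(-15) = (4*(21/17)/(5 + 42/17))*(-15) = (4*(21/17)/(127/17))*(-15) = (4*(21/17)*(17/127))*(-15) = (84/127)*(-15) = -1260/127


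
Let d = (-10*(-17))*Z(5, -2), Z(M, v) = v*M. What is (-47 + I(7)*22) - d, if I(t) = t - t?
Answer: 1653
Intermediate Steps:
I(t) = 0
Z(M, v) = M*v
d = -1700 (d = (-10*(-17))*(5*(-2)) = 170*(-10) = -1700)
(-47 + I(7)*22) - d = (-47 + 0*22) - 1*(-1700) = (-47 + 0) + 1700 = -47 + 1700 = 1653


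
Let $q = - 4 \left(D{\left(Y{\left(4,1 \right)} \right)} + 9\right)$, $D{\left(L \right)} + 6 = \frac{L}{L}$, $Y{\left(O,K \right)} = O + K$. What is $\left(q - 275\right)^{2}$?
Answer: $84681$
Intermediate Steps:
$Y{\left(O,K \right)} = K + O$
$D{\left(L \right)} = -5$ ($D{\left(L \right)} = -6 + \frac{L}{L} = -6 + 1 = -5$)
$q = -16$ ($q = - 4 \left(-5 + 9\right) = \left(-4\right) 4 = -16$)
$\left(q - 275\right)^{2} = \left(-16 - 275\right)^{2} = \left(-291\right)^{2} = 84681$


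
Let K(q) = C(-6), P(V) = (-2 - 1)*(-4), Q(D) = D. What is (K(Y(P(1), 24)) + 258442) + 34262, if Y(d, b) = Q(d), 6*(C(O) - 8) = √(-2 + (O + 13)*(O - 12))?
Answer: 292712 + 4*I*√2/3 ≈ 2.9271e+5 + 1.8856*I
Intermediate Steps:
P(V) = 12 (P(V) = -3*(-4) = 12)
C(O) = 8 + √(-2 + (-12 + O)*(13 + O))/6 (C(O) = 8 + √(-2 + (O + 13)*(O - 12))/6 = 8 + √(-2 + (13 + O)*(-12 + O))/6 = 8 + √(-2 + (-12 + O)*(13 + O))/6)
Y(d, b) = d
K(q) = 8 + 4*I*√2/3 (K(q) = 8 + √(-158 - 6 + (-6)²)/6 = 8 + √(-158 - 6 + 36)/6 = 8 + √(-128)/6 = 8 + (8*I*√2)/6 = 8 + 4*I*√2/3)
(K(Y(P(1), 24)) + 258442) + 34262 = ((8 + 4*I*√2/3) + 258442) + 34262 = (258450 + 4*I*√2/3) + 34262 = 292712 + 4*I*√2/3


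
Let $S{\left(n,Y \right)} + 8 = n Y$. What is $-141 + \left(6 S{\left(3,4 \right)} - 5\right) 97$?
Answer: $1702$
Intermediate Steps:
$S{\left(n,Y \right)} = -8 + Y n$ ($S{\left(n,Y \right)} = -8 + n Y = -8 + Y n$)
$-141 + \left(6 S{\left(3,4 \right)} - 5\right) 97 = -141 + \left(6 \left(-8 + 4 \cdot 3\right) - 5\right) 97 = -141 + \left(6 \left(-8 + 12\right) - 5\right) 97 = -141 + \left(6 \cdot 4 - 5\right) 97 = -141 + \left(24 - 5\right) 97 = -141 + 19 \cdot 97 = -141 + 1843 = 1702$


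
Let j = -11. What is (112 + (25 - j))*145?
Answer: 21460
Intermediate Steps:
(112 + (25 - j))*145 = (112 + (25 - 1*(-11)))*145 = (112 + (25 + 11))*145 = (112 + 36)*145 = 148*145 = 21460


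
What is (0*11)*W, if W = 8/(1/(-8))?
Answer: 0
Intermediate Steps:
W = -64 (W = 8/(-⅛) = 8*(-8) = -64)
(0*11)*W = (0*11)*(-64) = 0*(-64) = 0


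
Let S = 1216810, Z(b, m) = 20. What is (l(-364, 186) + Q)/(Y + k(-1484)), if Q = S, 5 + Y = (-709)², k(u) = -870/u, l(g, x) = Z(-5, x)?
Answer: 902887860/372986027 ≈ 2.4207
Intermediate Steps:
l(g, x) = 20
Y = 502676 (Y = -5 + (-709)² = -5 + 502681 = 502676)
Q = 1216810
(l(-364, 186) + Q)/(Y + k(-1484)) = (20 + 1216810)/(502676 - 870/(-1484)) = 1216830/(502676 - 870*(-1/1484)) = 1216830/(502676 + 435/742) = 1216830/(372986027/742) = 1216830*(742/372986027) = 902887860/372986027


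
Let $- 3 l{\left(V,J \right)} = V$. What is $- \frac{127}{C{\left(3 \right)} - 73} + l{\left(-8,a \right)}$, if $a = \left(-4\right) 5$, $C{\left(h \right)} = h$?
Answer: $\frac{941}{210} \approx 4.4809$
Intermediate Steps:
$a = -20$
$l{\left(V,J \right)} = - \frac{V}{3}$
$- \frac{127}{C{\left(3 \right)} - 73} + l{\left(-8,a \right)} = - \frac{127}{3 - 73} - - \frac{8}{3} = - \frac{127}{-70} + \frac{8}{3} = \left(-127\right) \left(- \frac{1}{70}\right) + \frac{8}{3} = \frac{127}{70} + \frac{8}{3} = \frac{941}{210}$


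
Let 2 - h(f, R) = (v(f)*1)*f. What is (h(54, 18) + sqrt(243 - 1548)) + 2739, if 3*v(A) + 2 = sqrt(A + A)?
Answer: 2777 - 108*sqrt(3) + 3*I*sqrt(145) ≈ 2589.9 + 36.125*I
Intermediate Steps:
v(A) = -2/3 + sqrt(2)*sqrt(A)/3 (v(A) = -2/3 + sqrt(A + A)/3 = -2/3 + sqrt(2*A)/3 = -2/3 + (sqrt(2)*sqrt(A))/3 = -2/3 + sqrt(2)*sqrt(A)/3)
h(f, R) = 2 - f*(-2/3 + sqrt(2)*sqrt(f)/3) (h(f, R) = 2 - (-2/3 + sqrt(2)*sqrt(f)/3)*1*f = 2 - (-2/3 + sqrt(2)*sqrt(f)/3)*f = 2 - f*(-2/3 + sqrt(2)*sqrt(f)/3))
(h(54, 18) + sqrt(243 - 1548)) + 2739 = ((2 - 1/3*54*(-2 + sqrt(2)*sqrt(54))) + sqrt(243 - 1548)) + 2739 = ((2 - 1/3*54*(-2 + sqrt(2)*(3*sqrt(6)))) + sqrt(-1305)) + 2739 = ((2 - 1/3*54*(-2 + 6*sqrt(3))) + 3*I*sqrt(145)) + 2739 = ((2 + (36 - 108*sqrt(3))) + 3*I*sqrt(145)) + 2739 = ((38 - 108*sqrt(3)) + 3*I*sqrt(145)) + 2739 = (38 - 108*sqrt(3) + 3*I*sqrt(145)) + 2739 = 2777 - 108*sqrt(3) + 3*I*sqrt(145)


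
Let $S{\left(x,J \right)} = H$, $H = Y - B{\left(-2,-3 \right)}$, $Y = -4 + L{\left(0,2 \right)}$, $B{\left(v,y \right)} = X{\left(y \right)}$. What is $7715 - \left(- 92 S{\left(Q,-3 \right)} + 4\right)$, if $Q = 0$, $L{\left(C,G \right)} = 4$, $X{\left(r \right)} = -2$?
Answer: $7895$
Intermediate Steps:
$B{\left(v,y \right)} = -2$
$Y = 0$ ($Y = -4 + 4 = 0$)
$H = 2$ ($H = 0 - -2 = 0 + 2 = 2$)
$S{\left(x,J \right)} = 2$
$7715 - \left(- 92 S{\left(Q,-3 \right)} + 4\right) = 7715 - \left(\left(-92\right) 2 + 4\right) = 7715 - \left(-184 + 4\right) = 7715 - -180 = 7715 + 180 = 7895$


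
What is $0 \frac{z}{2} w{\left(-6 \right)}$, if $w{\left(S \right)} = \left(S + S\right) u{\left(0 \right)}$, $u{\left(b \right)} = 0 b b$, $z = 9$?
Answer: $0$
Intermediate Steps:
$u{\left(b \right)} = 0$ ($u{\left(b \right)} = 0 b = 0$)
$w{\left(S \right)} = 0$ ($w{\left(S \right)} = \left(S + S\right) 0 = 2 S 0 = 0$)
$0 \frac{z}{2} w{\left(-6 \right)} = 0 \cdot \frac{9}{2} \cdot 0 = 0 \cdot 0 = 0$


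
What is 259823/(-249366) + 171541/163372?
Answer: 164344925/20369711076 ≈ 0.0080681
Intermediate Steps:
259823/(-249366) + 171541/163372 = 259823*(-1/249366) + 171541*(1/163372) = -259823/249366 + 171541/163372 = 164344925/20369711076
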